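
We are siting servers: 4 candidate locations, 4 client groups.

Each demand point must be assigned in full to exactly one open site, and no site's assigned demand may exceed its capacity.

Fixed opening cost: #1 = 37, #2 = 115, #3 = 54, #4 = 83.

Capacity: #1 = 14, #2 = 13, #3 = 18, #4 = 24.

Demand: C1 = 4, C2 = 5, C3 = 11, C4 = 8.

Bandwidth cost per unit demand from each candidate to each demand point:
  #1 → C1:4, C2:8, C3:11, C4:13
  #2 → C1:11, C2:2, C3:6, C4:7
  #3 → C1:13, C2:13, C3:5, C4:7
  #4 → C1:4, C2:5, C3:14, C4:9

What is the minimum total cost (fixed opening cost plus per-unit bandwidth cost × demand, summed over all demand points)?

305

Open {#3, #4}; cheapest assignment that respects the capacities:
  #3 (cap 18, load 11): C3 — cost 11×5 = 55
  #4 (cap 24, load 17): C1, C2, C4 — cost 4×4 + 5×5 + 8×9 = 113
  Shipping 168, fixed 137 → total 305.
  Any other capacity-feasible assignment to {#3, #4} ships for at least 168.
Compare {#1, #3}: its best feasible assignment gives total 331.
Compare {#2, #3}: its best feasible assignment gives total 342.
Every other set of open sites that can feasibly serve all demand totals ≥ 331 even under its best assignment. Minimum: 305.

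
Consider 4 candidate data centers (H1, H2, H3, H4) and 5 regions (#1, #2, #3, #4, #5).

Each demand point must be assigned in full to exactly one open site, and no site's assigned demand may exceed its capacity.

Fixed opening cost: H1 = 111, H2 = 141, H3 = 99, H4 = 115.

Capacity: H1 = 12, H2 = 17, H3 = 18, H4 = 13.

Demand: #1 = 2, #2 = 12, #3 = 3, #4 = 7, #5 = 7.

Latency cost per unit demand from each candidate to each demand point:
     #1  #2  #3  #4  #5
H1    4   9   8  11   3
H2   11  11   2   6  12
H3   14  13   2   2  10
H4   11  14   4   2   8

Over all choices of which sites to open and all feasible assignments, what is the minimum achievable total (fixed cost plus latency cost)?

484

Open {H2, H3}; cheapest assignment that respects the capacities:
  H2 (cap 17, load 17): #1, #2, #3 — cost 2×11 + 12×11 + 3×2 = 160
  H3 (cap 18, load 14): #4, #5 — cost 7×2 + 7×10 = 84
  Shipping 244, fixed 240 → total 484.
  Any other capacity-feasible assignment to {H2, H3} ships for at least 244.
Compare {H1, H3, H4}: its best feasible assignment gives total 530.
Compare {H1, H2, H3}: its best feasible assignment gives total 532.
Every other set of open sites that can feasibly serve all demand totals ≥ 530 even under its best assignment. Minimum: 484.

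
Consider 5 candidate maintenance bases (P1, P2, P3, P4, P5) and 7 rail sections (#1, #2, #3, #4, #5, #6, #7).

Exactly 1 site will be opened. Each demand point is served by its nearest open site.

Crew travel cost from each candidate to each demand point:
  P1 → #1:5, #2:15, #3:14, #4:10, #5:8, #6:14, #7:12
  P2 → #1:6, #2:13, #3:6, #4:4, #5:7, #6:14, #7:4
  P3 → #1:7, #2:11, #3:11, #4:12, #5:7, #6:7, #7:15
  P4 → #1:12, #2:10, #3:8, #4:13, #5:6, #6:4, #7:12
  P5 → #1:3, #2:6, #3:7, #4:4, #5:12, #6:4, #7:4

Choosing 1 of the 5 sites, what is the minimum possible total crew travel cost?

40

Open {P5}.
  #1→P5 3, #2→P5 6, #3→P5 7, #4→P5 4, #5→P5 12, #6→P5 4, #7→P5 4  ⇒ total 40.
Compare {P2}: total 54.
Compare {P4}: total 65.
No size-1 selection does better; minimum is 40.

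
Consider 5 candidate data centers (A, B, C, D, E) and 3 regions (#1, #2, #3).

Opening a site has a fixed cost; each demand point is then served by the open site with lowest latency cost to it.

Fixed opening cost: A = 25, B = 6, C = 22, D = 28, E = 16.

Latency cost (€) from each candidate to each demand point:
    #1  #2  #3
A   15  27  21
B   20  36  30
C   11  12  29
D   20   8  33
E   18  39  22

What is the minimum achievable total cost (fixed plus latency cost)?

Open {C}: assign each demand point to its cheapest open site.
  #1→C 11, #2→C 12, #3→C 29
  latency cost 52, fixed 22 → total 74.
Compare {B, C}: latency cost 52 + fixed 28 = 80.
Compare {C, E}: latency cost 45 + fixed 38 = 83.
Compare {A}: latency cost 63 + fixed 25 = 88.
All other subsets cost ≥ 80. Minimum total cost: 74.

74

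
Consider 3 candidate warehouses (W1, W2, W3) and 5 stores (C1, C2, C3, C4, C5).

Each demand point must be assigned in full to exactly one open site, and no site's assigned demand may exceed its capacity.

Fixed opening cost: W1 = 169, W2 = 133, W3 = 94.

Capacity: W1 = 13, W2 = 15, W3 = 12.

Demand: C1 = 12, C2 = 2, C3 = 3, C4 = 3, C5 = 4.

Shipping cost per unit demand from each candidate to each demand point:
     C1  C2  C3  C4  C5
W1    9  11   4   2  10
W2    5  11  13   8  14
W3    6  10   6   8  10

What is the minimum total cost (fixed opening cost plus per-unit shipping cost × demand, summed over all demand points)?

389

Open {W2, W3}; cheapest assignment that respects the capacities:
  W2 (cap 15, load 15): C1, C4 — cost 12×5 + 3×8 = 84
  W3 (cap 12, load 9): C2, C3, C5 — cost 2×10 + 3×6 + 4×10 = 78
  Shipping 162, fixed 227 → total 389.
  Any other capacity-feasible assignment to {W2, W3} ships for at least 162.
Compare {W1, W3}: its best feasible assignment gives total 415.
Compare {W1, W2}: its best feasible assignment gives total 442.
Every other set of open sites that can feasibly serve all demand totals ≥ 415 even under its best assignment. Minimum: 389.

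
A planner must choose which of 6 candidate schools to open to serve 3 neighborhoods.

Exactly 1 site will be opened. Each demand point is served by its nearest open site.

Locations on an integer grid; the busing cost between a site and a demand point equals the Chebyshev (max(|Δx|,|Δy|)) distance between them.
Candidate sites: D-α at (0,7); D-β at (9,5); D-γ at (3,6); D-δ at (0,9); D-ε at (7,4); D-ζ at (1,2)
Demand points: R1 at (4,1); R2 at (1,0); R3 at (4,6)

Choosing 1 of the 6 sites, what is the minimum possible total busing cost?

9

Open {D-ζ}.
  R1→D-ζ 3, R2→D-ζ 2, R3→D-ζ 4  ⇒ total 9.
Compare {D-γ}: total 12.
Compare {D-ε}: total 12.
No size-1 selection does better; minimum is 9.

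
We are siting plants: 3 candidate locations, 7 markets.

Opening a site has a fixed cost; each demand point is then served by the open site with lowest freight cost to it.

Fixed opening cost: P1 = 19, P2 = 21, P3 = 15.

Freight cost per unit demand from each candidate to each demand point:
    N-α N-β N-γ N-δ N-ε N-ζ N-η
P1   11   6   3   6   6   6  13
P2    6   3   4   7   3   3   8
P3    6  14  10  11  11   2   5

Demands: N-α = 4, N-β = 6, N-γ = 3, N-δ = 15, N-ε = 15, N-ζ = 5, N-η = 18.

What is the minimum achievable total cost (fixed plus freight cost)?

Open {P2, P3}: assign each demand point to its cheapest open site.
  N-α→P2 4×6=24, N-β→P2 6×3=18, N-γ→P2 3×4=12, N-δ→P2 15×7=105, N-ε→P2 15×3=45, N-ζ→P3 5×2=10, N-η→P3 18×5=90
  freight cost 304, fixed 36 → total 340.
Compare {P1, P2, P3}: freight cost 286 + fixed 55 = 341.
Compare {P1, P3}: freight cost 349 + fixed 34 = 383.
Compare {P2}: freight cost 363 + fixed 21 = 384.
All other subsets cost ≥ 341. Minimum total cost: 340.

340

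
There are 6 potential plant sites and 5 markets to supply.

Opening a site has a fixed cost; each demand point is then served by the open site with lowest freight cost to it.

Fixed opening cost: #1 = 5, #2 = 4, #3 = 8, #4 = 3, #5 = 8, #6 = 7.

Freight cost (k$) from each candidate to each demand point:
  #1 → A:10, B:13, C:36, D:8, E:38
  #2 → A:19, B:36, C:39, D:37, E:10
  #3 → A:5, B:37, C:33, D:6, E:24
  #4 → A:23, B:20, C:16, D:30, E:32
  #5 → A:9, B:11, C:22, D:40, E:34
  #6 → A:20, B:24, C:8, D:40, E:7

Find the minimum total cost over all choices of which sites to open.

Open {#1, #6}: assign each demand point to its cheapest open site.
  A→#1 10, B→#1 13, C→#6 8, D→#1 8, E→#6 7
  freight cost 46, fixed 12 → total 58.
Compare {#1, #3, #6}: freight cost 39 + fixed 20 = 59.
Compare {#3, #5, #6}: freight cost 37 + fixed 23 = 60.
Compare {#1, #4, #6}: freight cost 46 + fixed 15 = 61.
All other subsets cost ≥ 59. Minimum total cost: 58.

58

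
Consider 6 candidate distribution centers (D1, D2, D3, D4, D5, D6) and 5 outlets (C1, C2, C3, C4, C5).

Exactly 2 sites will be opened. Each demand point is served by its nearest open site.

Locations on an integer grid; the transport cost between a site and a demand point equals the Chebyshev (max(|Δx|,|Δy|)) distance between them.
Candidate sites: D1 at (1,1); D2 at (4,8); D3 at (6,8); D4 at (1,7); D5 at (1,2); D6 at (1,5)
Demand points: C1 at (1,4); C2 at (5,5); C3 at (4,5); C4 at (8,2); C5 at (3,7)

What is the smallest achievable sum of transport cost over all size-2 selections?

14

Open {D2, D6}.
  C1→D6 1, C2→D2 3, C3→D2 3, C4→D2 6, C5→D2 1  ⇒ total 14.
Compare {D2, D5}: total 15.
Compare {D3, D6}: total 15.
No size-2 selection does better; minimum is 14.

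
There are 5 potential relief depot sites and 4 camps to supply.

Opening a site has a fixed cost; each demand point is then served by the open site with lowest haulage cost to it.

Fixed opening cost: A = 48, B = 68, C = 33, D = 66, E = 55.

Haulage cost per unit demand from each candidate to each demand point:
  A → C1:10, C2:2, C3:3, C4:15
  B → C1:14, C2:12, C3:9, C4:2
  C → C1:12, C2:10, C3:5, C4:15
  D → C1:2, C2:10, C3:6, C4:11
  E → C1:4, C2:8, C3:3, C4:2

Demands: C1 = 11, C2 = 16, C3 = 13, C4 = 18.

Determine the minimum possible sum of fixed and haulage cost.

Open {A, E}: assign each demand point to its cheapest open site.
  C1→E 11×4=44, C2→A 16×2=32, C3→A 13×3=39, C4→E 18×2=36
  haulage cost 151, fixed 103 → total 254.
Compare {A, C, E}: haulage cost 151 + fixed 136 = 287.
Compare {A, D, E}: haulage cost 129 + fixed 169 = 298.
Compare {E}: haulage cost 247 + fixed 55 = 302.
All other subsets cost ≥ 287. Minimum total cost: 254.

254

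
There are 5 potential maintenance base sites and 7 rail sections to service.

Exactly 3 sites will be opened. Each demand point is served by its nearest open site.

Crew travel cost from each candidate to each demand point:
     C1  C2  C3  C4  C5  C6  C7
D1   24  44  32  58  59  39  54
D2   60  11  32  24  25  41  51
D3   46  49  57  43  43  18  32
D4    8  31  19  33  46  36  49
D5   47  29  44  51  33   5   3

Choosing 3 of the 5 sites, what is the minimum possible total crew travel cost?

Open {D2, D4, D5}.
  C1→D4 8, C2→D2 11, C3→D4 19, C4→D2 24, C5→D2 25, C6→D5 5, C7→D5 3  ⇒ total 95.
Compare {D1, D2, D5}: total 124.
Compare {D1, D4, D5}: total 130.
No size-3 selection does better; minimum is 95.

95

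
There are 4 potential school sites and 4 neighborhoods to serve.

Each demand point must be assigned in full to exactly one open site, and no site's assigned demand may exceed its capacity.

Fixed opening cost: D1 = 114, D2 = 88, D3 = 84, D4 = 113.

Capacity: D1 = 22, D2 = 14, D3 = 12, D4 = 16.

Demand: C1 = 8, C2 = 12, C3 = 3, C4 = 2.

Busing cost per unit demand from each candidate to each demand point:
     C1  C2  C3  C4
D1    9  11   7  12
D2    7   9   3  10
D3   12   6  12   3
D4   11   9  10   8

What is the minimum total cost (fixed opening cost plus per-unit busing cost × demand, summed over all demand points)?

329

Open {D2, D3}; cheapest assignment that respects the capacities:
  D2 (cap 14, load 13): C1, C3, C4 — cost 8×7 + 3×3 + 2×10 = 85
  D3 (cap 12, load 12): C2 — cost 12×6 = 72
  Shipping 157, fixed 172 → total 329.
  Any other capacity-feasible assignment to {D2, D3} ships for at least 157.
Compare {D1, D3}: its best feasible assignment gives total 387.
Compare {D2, D4}: its best feasible assignment gives total 390.
Every other set of open sites that can feasibly serve all demand totals ≥ 387 even under its best assignment. Minimum: 329.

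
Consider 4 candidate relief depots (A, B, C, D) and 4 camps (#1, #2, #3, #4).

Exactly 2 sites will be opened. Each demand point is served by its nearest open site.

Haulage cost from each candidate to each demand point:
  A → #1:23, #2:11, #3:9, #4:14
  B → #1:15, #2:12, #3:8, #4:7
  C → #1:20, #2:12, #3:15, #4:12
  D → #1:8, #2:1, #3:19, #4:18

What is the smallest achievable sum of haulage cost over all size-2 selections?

24

Open {B, D}.
  #1→D 8, #2→D 1, #3→B 8, #4→B 7  ⇒ total 24.
Compare {A, D}: total 32.
Compare {C, D}: total 36.
No size-2 selection does better; minimum is 24.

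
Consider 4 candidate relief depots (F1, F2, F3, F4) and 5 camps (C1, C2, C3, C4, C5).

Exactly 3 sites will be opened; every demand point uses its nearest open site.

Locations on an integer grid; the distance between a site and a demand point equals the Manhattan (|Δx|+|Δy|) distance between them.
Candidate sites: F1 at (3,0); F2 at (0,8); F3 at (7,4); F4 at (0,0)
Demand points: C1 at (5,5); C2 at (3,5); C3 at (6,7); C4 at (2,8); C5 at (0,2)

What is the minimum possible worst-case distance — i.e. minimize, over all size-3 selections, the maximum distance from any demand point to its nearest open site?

5

Open {F1, F2, F3}.
  Farthest demand point is C2 at distance 5 (to F1); all others are ≤ 5.
With {F2, F3, F4} the worst case is 5.
With {F1, F2, F4} the worst case is 7.
No size-3 selection achieves below 5.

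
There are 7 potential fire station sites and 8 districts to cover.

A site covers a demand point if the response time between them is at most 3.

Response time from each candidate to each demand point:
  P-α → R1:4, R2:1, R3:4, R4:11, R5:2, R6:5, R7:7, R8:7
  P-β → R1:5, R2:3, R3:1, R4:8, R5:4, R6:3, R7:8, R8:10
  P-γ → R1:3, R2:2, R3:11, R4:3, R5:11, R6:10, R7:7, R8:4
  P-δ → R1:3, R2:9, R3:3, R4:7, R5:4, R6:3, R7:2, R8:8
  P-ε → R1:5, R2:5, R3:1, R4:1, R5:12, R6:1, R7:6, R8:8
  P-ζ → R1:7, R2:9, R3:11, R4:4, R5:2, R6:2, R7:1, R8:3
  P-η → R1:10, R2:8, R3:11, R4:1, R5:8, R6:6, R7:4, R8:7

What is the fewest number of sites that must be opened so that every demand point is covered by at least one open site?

Coverage sets (demand points within 3 of each site):
  P-α: {R2, R5}
  P-β: {R2, R3, R6}
  P-γ: {R1, R2, R4}
  P-δ: {R1, R3, R6, R7}
  P-ε: {R3, R4, R6}
  P-ζ: {R5, R6, R7, R8}
  P-η: {R4}
No 2 sites suffice: every size-2 union leaves at least one demand point uncovered.
But {P-β, P-γ, P-ζ} covers everything, so the minimum is 3.

3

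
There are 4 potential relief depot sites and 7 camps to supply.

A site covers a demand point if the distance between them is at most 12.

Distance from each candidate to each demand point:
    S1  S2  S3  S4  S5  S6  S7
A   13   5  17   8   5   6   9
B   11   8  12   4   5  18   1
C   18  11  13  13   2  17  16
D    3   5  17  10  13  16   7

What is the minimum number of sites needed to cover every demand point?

2

Coverage sets (demand points within 12 of each site):
  A: {S2, S4, S5, S6, S7}
  B: {S1, S2, S3, S4, S5, S7}
  C: {S2, S5}
  D: {S1, S2, S4, S7}
No single site covers all 7 demand points.
But {A, B} covers everything, so the minimum is 2.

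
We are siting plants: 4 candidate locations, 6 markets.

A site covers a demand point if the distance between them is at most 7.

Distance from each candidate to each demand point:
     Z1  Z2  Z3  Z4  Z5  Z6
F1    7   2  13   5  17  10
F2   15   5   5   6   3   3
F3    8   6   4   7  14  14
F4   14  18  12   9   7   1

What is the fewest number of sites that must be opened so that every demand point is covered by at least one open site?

2

Coverage sets (demand points within 7 of each site):
  F1: {Z1, Z2, Z4}
  F2: {Z2, Z3, Z4, Z5, Z6}
  F3: {Z2, Z3, Z4}
  F4: {Z5, Z6}
No single site covers all 6 demand points.
But {F1, F2} covers everything, so the minimum is 2.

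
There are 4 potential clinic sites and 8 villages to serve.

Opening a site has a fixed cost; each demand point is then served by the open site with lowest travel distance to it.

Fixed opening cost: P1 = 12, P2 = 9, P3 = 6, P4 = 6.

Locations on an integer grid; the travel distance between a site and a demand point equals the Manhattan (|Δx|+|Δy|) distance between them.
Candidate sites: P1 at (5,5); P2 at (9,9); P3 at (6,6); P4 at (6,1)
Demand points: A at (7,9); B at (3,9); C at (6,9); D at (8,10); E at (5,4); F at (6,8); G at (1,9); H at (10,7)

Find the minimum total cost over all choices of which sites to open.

43

Open {P3}: assign each demand point to its cheapest open site.
  A→P3 4, B→P3 6, C→P3 3, D→P3 6, E→P3 3, F→P3 2, G→P3 8, H→P3 5
  travel distance 37, fixed 6 → total 43.
Compare {P2, P3}: travel distance 29 + fixed 15 = 44.
Compare {P2}: travel distance 37 + fixed 9 = 46.
Compare {P2, P4}: travel distance 32 + fixed 15 = 47.
All other subsets cost ≥ 44. Minimum total cost: 43.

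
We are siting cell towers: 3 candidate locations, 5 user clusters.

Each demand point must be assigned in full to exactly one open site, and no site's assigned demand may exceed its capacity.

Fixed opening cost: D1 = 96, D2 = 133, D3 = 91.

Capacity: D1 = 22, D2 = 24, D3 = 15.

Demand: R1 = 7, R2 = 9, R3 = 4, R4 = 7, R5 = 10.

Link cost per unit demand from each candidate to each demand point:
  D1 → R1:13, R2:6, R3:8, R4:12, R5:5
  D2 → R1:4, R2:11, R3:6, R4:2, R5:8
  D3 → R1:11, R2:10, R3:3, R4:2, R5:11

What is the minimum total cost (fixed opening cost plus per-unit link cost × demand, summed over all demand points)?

399

Open {D1, D2}; cheapest assignment that respects the capacities:
  D1 (cap 22, load 19): R2, R5 — cost 9×6 + 10×5 = 104
  D2 (cap 24, load 18): R1, R3, R4 — cost 7×4 + 4×6 + 7×2 = 66
  Shipping 170, fixed 229 → total 399.
  Any other capacity-feasible assignment to {D1, D2} ships for at least 170.
Compare {D2, D3}: its best feasible assignment gives total 448.
Compare {D1, D2, D3}: its best feasible assignment gives total 478.
Every other set of open sites that can feasibly serve all demand totals ≥ 448 even under its best assignment. Minimum: 399.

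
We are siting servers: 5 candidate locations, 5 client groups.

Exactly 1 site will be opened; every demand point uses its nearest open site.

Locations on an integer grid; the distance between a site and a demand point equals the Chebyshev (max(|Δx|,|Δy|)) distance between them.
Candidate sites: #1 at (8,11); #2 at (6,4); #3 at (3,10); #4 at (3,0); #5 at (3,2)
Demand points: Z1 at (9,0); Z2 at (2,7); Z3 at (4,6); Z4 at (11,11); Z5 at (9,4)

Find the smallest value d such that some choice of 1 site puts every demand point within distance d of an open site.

7

Open {#2}.
  Farthest demand point is Z4 at distance 7 (to #2); all others are ≤ 7.
With {#5} the worst case is 9.
With {#3} the worst case is 10.
No size-1 selection achieves below 7.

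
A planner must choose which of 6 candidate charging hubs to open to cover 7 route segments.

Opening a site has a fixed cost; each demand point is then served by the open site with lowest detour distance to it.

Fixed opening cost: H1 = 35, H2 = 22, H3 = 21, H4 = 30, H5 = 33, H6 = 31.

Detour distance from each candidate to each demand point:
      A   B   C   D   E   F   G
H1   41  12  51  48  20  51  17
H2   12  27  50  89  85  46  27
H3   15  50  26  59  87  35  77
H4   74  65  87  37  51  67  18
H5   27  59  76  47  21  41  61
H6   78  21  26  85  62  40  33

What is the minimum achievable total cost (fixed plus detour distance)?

229

Open {H1, H3}: assign each demand point to its cheapest open site.
  A→H3 15, B→H1 12, C→H3 26, D→H1 48, E→H1 20, F→H3 35, G→H1 17
  detour distance 173, fixed 56 → total 229.
Compare {H1, H2, H3}: detour distance 170 + fixed 78 = 248.
Compare {H1, H3, H4}: detour distance 162 + fixed 86 = 248.
Compare {H1, H3, H6}: detour distance 173 + fixed 87 = 260.
All other subsets cost ≥ 248. Minimum total cost: 229.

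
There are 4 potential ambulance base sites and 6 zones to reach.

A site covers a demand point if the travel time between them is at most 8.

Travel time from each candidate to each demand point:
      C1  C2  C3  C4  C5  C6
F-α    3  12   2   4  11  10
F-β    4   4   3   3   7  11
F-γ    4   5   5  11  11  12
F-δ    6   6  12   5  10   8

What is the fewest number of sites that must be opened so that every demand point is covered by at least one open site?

2

Coverage sets (demand points within 8 of each site):
  F-α: {C1, C3, C4}
  F-β: {C1, C2, C3, C4, C5}
  F-γ: {C1, C2, C3}
  F-δ: {C1, C2, C4, C6}
No single site covers all 6 demand points.
But {F-β, F-δ} covers everything, so the minimum is 2.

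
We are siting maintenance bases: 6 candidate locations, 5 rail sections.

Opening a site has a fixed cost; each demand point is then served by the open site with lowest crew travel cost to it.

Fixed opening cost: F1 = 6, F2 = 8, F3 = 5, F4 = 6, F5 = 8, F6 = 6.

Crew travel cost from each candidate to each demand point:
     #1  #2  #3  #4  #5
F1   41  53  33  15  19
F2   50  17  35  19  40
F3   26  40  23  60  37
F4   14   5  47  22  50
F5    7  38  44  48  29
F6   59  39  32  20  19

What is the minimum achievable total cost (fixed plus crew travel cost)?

Open {F1, F3, F4}: assign each demand point to its cheapest open site.
  #1→F4 14, #2→F4 5, #3→F3 23, #4→F1 15, #5→F1 19
  crew travel cost 76, fixed 17 → total 93.
Compare {F1, F3, F4, F5}: crew travel cost 69 + fixed 25 = 94.
Compare {F1, F4}: crew travel cost 86 + fixed 12 = 98.
Compare {F3, F4, F6}: crew travel cost 81 + fixed 17 = 98.
All other subsets cost ≥ 94. Minimum total cost: 93.

93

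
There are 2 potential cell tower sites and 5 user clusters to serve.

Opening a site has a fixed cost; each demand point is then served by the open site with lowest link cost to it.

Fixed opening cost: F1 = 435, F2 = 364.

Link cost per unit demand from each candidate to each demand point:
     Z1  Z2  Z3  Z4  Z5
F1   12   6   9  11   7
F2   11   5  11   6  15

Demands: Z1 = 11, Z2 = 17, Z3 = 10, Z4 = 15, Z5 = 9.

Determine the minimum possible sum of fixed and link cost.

905

Open {F2}: assign each demand point to its cheapest open site.
  Z1→F2 11×11=121, Z2→F2 17×5=85, Z3→F2 10×11=110, Z4→F2 15×6=90, Z5→F2 9×15=135
  link cost 541, fixed 364 → total 905.
Compare {F1}: link cost 552 + fixed 435 = 987.
Compare {F1, F2}: link cost 449 + fixed 799 = 1248.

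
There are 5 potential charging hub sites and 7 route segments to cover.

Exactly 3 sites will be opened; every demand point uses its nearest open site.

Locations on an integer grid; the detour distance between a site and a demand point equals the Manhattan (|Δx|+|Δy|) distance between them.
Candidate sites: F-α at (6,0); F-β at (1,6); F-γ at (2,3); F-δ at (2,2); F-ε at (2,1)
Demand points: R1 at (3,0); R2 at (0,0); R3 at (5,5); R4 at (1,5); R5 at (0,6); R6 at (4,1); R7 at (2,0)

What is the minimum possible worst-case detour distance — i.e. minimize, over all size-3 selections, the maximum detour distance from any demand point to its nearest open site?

Open {F-α, F-β, F-γ}.
  Farthest demand point is R2 at detour distance 5 (to F-γ); all others are ≤ 5.
With {F-α, F-β, F-δ} the worst case is 5.
With {F-α, F-β, F-ε} the worst case is 5.
No size-3 selection achieves below 5.

5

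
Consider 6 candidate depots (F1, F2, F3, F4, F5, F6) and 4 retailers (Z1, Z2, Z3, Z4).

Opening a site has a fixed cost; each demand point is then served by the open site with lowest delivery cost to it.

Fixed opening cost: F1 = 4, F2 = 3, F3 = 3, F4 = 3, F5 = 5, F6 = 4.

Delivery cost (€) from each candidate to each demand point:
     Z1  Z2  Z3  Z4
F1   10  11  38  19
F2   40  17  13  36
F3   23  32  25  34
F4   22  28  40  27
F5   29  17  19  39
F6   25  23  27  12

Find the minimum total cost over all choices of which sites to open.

Open {F1, F2, F6}: assign each demand point to its cheapest open site.
  Z1→F1 10, Z2→F1 11, Z3→F2 13, Z4→F6 12
  delivery cost 46, fixed 11 → total 57.
Compare {F1, F2}: delivery cost 53 + fixed 7 = 60.
Compare {F1, F2, F3, F6}: delivery cost 46 + fixed 14 = 60.
Compare {F1, F2, F4, F6}: delivery cost 46 + fixed 14 = 60.
All other subsets cost ≥ 60. Minimum total cost: 57.

57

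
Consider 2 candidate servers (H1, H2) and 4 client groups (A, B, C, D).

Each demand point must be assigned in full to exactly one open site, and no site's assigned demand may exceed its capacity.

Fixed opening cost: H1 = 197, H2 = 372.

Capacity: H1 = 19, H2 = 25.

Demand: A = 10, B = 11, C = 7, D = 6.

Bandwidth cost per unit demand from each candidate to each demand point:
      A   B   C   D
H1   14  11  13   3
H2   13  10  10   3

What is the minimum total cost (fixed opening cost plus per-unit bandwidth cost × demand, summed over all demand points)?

Open {H1, H2}; cheapest assignment that respects the capacities:
  H1 (cap 19, load 16): A, D — cost 10×14 + 6×3 = 158
  H2 (cap 25, load 18): B, C — cost 11×10 + 7×10 = 180
  Shipping 338, fixed 569 → total 907.
  Any other capacity-feasible assignment to {H1, H2} ships for at least 338.
Total demand is 34 and no other set of sites has combined capacity ≥ 34, so {H1, H2} is the only feasible choice of open sites. Minimum: 907.

907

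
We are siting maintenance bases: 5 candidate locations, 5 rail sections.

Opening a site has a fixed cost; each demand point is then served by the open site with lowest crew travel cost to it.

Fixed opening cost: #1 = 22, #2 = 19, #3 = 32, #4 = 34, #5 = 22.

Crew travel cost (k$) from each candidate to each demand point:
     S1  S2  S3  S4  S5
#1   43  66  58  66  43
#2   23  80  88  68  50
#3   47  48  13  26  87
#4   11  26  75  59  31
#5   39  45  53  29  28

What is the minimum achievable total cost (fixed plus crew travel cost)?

173

Open {#3, #4}: assign each demand point to its cheapest open site.
  S1→#4 11, S2→#4 26, S3→#3 13, S4→#3 26, S5→#4 31
  crew travel cost 107, fixed 66 → total 173.
Compare {#2, #3, #4}: crew travel cost 107 + fixed 85 = 192.
Compare {#3, #4, #5}: crew travel cost 104 + fixed 88 = 192.
Compare {#1, #3, #4}: crew travel cost 107 + fixed 88 = 195.
All other subsets cost ≥ 192. Minimum total cost: 173.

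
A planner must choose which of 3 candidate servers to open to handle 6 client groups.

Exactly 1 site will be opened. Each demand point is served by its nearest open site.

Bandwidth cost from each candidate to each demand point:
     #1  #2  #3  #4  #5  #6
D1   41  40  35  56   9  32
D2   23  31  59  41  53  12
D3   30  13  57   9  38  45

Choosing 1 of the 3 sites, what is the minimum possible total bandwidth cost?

192

Open {D3}.
  #1→D3 30, #2→D3 13, #3→D3 57, #4→D3 9, #5→D3 38, #6→D3 45  ⇒ total 192.
Compare {D1}: total 213.
Compare {D2}: total 219.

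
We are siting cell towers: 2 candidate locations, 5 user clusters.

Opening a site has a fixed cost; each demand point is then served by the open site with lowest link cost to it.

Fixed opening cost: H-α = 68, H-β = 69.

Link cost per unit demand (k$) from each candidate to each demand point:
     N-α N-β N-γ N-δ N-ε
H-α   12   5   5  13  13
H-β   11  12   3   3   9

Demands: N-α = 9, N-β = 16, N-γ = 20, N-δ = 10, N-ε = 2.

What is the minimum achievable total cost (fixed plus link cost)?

Open {H-α, H-β}: assign each demand point to its cheapest open site.
  N-α→H-β 9×11=99, N-β→H-α 16×5=80, N-γ→H-β 20×3=60, N-δ→H-β 10×3=30, N-ε→H-β 2×9=18
  link cost 287, fixed 137 → total 424.
Compare {H-β}: link cost 399 + fixed 69 = 468.
Compare {H-α}: link cost 444 + fixed 68 = 512.

424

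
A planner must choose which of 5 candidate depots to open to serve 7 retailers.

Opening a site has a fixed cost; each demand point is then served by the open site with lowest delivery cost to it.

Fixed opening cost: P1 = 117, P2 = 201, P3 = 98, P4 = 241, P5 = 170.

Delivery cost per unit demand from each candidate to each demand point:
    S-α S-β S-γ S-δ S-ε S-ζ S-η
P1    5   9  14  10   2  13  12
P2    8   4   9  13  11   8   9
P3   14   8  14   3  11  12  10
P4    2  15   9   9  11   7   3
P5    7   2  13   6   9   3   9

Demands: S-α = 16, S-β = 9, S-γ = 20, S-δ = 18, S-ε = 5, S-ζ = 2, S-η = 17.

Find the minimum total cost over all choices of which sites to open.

Open {P3, P4}: assign each demand point to its cheapest open site.
  S-α→P4 16×2=32, S-β→P3 9×8=72, S-γ→P4 20×9=180, S-δ→P3 18×3=54, S-ε→P3 5×11=55, S-ζ→P4 2×7=14, S-η→P4 17×3=51
  delivery cost 458, fixed 339 → total 797.
Compare {P4, P5}: delivery cost 440 + fixed 411 = 851.
Compare {P1, P3, P4}: delivery cost 413 + fixed 456 = 869.
Compare {P4}: delivery cost 629 + fixed 241 = 870.
All other subsets cost ≥ 851. Minimum total cost: 797.

797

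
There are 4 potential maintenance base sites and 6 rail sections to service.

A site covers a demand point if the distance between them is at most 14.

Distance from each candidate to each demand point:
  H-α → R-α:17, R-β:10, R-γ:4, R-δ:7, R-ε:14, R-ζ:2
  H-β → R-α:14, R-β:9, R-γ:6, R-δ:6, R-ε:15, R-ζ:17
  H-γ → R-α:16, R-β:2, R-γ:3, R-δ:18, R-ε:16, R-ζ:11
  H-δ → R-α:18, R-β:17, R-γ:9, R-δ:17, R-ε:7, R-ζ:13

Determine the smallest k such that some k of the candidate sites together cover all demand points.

Coverage sets (demand points within 14 of each site):
  H-α: {R-β, R-γ, R-δ, R-ε, R-ζ}
  H-β: {R-α, R-β, R-γ, R-δ}
  H-γ: {R-β, R-γ, R-ζ}
  H-δ: {R-γ, R-ε, R-ζ}
No single site covers all 6 demand points.
But {H-α, H-β} covers everything, so the minimum is 2.

2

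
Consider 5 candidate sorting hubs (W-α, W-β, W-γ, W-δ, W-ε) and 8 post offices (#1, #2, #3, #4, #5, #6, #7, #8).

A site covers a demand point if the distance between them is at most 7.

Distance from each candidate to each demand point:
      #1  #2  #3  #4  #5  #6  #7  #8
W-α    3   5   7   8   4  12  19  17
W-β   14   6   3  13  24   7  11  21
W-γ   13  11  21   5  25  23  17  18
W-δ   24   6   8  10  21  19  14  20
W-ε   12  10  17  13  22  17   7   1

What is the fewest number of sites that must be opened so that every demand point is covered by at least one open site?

4

Coverage sets (demand points within 7 of each site):
  W-α: {#1, #2, #3, #5}
  W-β: {#2, #3, #6}
  W-γ: {#4}
  W-δ: {#2}
  W-ε: {#7, #8}
No 3 sites suffice: every size-3 union leaves at least one demand point uncovered.
But {W-α, W-β, W-γ, W-ε} covers everything, so the minimum is 4.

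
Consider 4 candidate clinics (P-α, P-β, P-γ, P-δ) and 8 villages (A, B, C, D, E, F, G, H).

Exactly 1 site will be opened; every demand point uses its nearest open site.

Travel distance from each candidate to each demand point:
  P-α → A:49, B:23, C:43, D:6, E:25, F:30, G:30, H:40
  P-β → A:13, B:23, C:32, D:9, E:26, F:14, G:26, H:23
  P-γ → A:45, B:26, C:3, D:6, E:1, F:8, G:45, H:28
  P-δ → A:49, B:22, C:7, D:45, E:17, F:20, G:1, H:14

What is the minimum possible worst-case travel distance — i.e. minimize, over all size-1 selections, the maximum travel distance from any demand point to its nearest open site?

32

Open {P-β}.
  Farthest demand point is C at travel distance 32 (to P-β); all others are ≤ 32.
With {P-γ} the worst case is 45.
With {P-α} the worst case is 49.
No size-1 selection achieves below 32.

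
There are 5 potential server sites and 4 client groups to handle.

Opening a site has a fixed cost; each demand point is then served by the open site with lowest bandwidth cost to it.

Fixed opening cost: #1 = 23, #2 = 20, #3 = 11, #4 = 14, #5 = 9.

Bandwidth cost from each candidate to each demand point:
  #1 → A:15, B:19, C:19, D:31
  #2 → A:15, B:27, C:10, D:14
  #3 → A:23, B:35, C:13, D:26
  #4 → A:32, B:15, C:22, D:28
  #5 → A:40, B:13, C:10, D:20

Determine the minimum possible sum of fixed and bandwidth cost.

Open {#2, #5}: assign each demand point to its cheapest open site.
  A→#2 15, B→#5 13, C→#2 10, D→#2 14
  bandwidth cost 52, fixed 29 → total 81.
Compare {#2}: bandwidth cost 66 + fixed 20 = 86.
Compare {#3, #5}: bandwidth cost 66 + fixed 20 = 86.
Compare {#2, #4}: bandwidth cost 54 + fixed 34 = 88.
All other subsets cost ≥ 86. Minimum total cost: 81.

81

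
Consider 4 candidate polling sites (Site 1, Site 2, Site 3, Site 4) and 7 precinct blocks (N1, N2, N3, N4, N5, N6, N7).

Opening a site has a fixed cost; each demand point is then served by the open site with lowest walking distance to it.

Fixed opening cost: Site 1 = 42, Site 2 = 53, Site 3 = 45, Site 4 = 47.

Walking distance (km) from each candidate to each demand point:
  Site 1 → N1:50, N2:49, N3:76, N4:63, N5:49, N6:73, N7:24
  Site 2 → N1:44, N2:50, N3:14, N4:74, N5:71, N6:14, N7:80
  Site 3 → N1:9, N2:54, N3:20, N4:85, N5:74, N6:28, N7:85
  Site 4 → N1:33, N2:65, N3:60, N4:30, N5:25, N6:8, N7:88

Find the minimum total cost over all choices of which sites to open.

Open {Site 1, Site 3, Site 4}: assign each demand point to its cheapest open site.
  N1→Site 3 9, N2→Site 1 49, N3→Site 3 20, N4→Site 4 30, N5→Site 4 25, N6→Site 4 8, N7→Site 1 24
  walking distance 165, fixed 134 → total 299.
Compare {Site 1, Site 4}: walking distance 229 + fixed 89 = 318.
Compare {Site 3, Site 4}: walking distance 231 + fixed 92 = 323.
Compare {Site 1, Site 2, Site 4}: walking distance 183 + fixed 142 = 325.
All other subsets cost ≥ 318. Minimum total cost: 299.

299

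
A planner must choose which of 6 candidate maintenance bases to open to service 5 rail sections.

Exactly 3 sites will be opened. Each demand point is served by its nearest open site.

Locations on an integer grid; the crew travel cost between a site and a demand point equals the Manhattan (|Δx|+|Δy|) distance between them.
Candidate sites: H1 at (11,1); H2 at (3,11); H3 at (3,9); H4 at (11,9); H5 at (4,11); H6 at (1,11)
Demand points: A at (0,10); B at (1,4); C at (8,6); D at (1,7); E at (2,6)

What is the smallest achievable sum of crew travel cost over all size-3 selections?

Open {H3, H4, H6}.
  A→H6 2, B→H3 7, C→H4 6, D→H3 4, E→H3 4  ⇒ total 23.
Compare {H1, H3, H4}: total 25.
Compare {H1, H3, H6}: total 25.
No size-3 selection does better; minimum is 23.

23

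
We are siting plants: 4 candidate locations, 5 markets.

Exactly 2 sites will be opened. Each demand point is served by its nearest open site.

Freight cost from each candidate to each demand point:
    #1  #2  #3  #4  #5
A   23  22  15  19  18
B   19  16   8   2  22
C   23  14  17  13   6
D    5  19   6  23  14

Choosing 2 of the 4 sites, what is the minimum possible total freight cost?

Open {B, D}.
  #1→D 5, #2→B 16, #3→D 6, #4→B 2, #5→D 14  ⇒ total 43.
Compare {C, D}: total 44.
Compare {B, C}: total 49.
No size-2 selection does better; minimum is 43.

43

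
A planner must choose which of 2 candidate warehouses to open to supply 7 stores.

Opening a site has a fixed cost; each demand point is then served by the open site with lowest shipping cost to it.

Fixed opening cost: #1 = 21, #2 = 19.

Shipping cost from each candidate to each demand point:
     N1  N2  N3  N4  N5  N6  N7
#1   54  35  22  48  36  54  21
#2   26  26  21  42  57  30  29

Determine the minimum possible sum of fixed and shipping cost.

Open {#1, #2}: assign each demand point to its cheapest open site.
  N1→#2 26, N2→#2 26, N3→#2 21, N4→#2 42, N5→#1 36, N6→#2 30, N7→#1 21
  shipping cost 202, fixed 40 → total 242.
Compare {#2}: shipping cost 231 + fixed 19 = 250.
Compare {#1}: shipping cost 270 + fixed 21 = 291.

242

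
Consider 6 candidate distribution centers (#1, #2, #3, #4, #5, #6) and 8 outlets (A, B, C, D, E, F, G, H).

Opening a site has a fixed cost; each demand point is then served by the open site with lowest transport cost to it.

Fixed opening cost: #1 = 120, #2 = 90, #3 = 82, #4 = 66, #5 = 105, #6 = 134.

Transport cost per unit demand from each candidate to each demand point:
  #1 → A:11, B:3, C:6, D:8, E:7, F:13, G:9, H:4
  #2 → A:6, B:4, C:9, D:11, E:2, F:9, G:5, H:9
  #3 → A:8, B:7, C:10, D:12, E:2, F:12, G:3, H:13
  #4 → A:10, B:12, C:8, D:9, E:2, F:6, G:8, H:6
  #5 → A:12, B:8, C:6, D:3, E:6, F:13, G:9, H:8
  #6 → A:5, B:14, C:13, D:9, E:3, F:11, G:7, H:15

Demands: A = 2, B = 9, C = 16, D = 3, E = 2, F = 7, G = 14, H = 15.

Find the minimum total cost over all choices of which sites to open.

Open {#1, #3}: assign each demand point to its cheapest open site.
  A→#3 2×8=16, B→#1 9×3=27, C→#1 16×6=96, D→#1 3×8=24, E→#3 2×2=4, F→#3 7×12=84, G→#3 14×3=42, H→#1 15×4=60
  transport cost 353, fixed 202 → total 555.
Compare {#3, #4}: transport cost 412 + fixed 148 = 560.
Compare {#2, #4}: transport cost 409 + fixed 156 = 565.
Compare {#1, #2}: transport cost 356 + fixed 210 = 566.
All other subsets cost ≥ 560. Minimum total cost: 555.

555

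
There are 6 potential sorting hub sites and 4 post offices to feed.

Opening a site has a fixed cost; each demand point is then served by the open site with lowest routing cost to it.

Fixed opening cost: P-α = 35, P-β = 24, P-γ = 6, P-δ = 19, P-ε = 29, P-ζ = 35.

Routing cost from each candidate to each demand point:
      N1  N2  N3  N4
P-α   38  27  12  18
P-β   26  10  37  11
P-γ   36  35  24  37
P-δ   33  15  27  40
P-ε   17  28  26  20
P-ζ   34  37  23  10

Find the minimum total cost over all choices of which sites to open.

Open {P-β, P-γ}: assign each demand point to its cheapest open site.
  N1→P-β 26, N2→P-β 10, N3→P-γ 24, N4→P-β 11
  routing cost 71, fixed 30 → total 101.
Compare {P-β}: routing cost 84 + fixed 24 = 108.
Compare {P-β, P-δ}: routing cost 74 + fixed 43 = 117.
Compare {P-β, P-ε}: routing cost 64 + fixed 53 = 117.
All other subsets cost ≥ 108. Minimum total cost: 101.

101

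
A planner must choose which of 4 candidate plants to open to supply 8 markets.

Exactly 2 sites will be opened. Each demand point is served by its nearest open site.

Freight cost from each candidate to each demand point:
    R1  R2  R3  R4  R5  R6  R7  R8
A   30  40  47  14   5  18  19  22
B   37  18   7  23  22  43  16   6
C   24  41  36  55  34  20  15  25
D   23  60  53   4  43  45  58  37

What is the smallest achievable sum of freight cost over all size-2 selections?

114

Open {A, B}.
  R1→A 30, R2→B 18, R3→B 7, R4→A 14, R5→A 5, R6→A 18, R7→B 16, R8→B 6  ⇒ total 114.
Compare {B, C}: total 135.
Compare {B, D}: total 139.
No size-2 selection does better; minimum is 114.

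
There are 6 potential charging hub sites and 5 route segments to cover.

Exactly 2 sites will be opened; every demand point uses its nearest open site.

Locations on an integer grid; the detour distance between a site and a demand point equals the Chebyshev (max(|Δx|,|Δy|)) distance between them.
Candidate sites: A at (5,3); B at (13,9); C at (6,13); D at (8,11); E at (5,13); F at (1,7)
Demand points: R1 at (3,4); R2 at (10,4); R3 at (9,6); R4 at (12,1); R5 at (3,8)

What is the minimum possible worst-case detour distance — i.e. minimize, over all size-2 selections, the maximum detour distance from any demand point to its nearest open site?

7

Open {A, B}.
  Farthest demand point is R4 at detour distance 7 (to A); all others are ≤ 7.
With {A, C} the worst case is 7.
With {A, D} the worst case is 7.
No size-2 selection achieves below 7.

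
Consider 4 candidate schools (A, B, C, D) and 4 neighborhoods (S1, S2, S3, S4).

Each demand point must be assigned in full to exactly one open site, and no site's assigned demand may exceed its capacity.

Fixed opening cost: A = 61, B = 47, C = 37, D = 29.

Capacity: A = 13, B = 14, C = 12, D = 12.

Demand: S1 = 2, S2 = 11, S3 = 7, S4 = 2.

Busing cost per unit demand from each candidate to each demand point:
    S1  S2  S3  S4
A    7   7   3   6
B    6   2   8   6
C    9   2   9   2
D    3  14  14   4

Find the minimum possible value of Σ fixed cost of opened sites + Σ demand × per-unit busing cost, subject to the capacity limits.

167

Open {A, C}; cheapest assignment that respects the capacities:
  A (cap 13, load 11): S1, S3, S4 — cost 2×7 + 7×3 + 2×6 = 47
  C (cap 12, load 11): S2 — cost 11×2 = 22
  Shipping 69, fixed 98 → total 167.
  Any other capacity-feasible assignment to {A, C} ships for at least 69.
Compare {A, B}: its best feasible assignment gives total 175.
Compare {A, C, D}: its best feasible assignment gives total 184.
Every other set of open sites that can feasibly serve all demand totals ≥ 175 even under its best assignment. Minimum: 167.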